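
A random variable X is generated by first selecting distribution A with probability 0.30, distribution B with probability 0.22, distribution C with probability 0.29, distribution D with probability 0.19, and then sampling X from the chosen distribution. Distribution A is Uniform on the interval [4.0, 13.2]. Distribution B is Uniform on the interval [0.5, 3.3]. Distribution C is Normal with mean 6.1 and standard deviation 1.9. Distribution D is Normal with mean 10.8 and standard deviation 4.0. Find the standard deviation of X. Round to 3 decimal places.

Per component, A: μ=8.6, E[X²]=81.0133; B: μ=1.9, E[X²]=4.26333; C: μ=6.1, E[X²]=40.82; D: μ=10.8, E[X²]=132.64.
E[X] = 0.3·8.6 + 0.22·1.9 + 0.29·6.1 + 0.19·10.8 = 6.819.
E[X²] = 0.3·81.0133 + 0.22·4.26333 + 0.29·40.82 + 0.19·132.64 = 62.2813.
Var(X) = E[X²] − (E[X])² = 62.2813 − 46.4988 = 15.7826.
SD(X) = √15.7826 = 3.97273.

3.973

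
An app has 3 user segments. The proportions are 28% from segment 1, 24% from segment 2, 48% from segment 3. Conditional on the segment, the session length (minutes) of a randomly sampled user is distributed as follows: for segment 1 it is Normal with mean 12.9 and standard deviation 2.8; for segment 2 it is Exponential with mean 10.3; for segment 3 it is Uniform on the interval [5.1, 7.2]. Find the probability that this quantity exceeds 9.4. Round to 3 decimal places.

0.347

Conditional on each segment, P(X > 9.4): 1: 0.89435; 2: 0.40147; 3: 0.
By total probability, P(X > 9.4) = 0.28·0.89435 + 0.24·0.40147 + 0.48·0 = 0.346771.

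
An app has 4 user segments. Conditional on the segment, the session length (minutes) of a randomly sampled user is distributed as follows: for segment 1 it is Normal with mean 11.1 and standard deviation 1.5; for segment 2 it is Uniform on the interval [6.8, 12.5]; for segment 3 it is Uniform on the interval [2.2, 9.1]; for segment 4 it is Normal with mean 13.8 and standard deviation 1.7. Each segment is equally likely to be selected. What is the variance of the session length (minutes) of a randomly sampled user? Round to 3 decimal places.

Per component, 1: μ=11.1, E[X²]=125.46; 2: μ=9.65, E[X²]=95.83; 3: μ=5.65, E[X²]=35.89; 4: μ=13.8, E[X²]=193.33.
E[X] = 0.25·11.1 + 0.25·9.65 + 0.25·5.65 + 0.25·13.8 = 10.05.
E[X²] = 0.25·125.46 + 0.25·95.83 + 0.25·35.89 + 0.25·193.33 = 112.627.
Var(X) = E[X²] − (E[X])² = 112.627 − 101.003 = 11.625.

11.625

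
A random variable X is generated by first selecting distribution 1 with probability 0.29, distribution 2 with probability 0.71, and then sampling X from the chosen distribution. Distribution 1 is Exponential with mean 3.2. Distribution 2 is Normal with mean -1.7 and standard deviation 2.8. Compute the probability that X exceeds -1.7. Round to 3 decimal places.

Conditional on each component, P(X > -1.7): 1: 1; 2: 0.5.
By total probability, P(X > -1.7) = 0.29·1 + 0.71·0.5 = 0.645.

0.645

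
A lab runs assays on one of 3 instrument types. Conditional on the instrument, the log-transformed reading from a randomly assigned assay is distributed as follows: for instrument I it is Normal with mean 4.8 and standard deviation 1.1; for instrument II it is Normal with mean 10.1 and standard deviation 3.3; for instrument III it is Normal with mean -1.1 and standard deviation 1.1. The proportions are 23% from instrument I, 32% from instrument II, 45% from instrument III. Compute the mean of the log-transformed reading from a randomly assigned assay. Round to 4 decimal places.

Component means — I: 4.8; II: 10.1; III: -1.1.
E[X] = 0.23·4.8 + 0.32·10.1 + 0.45·-1.1 = 3.841.

3.8410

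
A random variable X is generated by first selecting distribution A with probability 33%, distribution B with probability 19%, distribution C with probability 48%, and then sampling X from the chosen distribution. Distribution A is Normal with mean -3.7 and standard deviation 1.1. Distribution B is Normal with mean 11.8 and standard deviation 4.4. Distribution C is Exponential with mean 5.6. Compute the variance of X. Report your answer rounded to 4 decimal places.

51.3999

Per component, A: μ=-3.7, E[X²]=14.9; B: μ=11.8, E[X²]=158.6; C: μ=5.6, E[X²]=62.72.
E[X] = 0.33·-3.7 + 0.19·11.8 + 0.48·5.6 = 3.709.
E[X²] = 0.33·14.9 + 0.19·158.6 + 0.48·62.72 = 65.1566.
Var(X) = E[X²] − (E[X])² = 65.1566 − 13.7567 = 51.3999.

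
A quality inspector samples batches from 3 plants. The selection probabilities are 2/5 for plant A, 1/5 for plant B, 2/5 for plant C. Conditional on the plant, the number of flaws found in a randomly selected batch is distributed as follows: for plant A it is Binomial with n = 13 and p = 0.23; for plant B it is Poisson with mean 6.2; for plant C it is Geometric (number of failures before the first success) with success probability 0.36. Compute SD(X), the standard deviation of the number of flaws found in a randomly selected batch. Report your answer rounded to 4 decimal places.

2.6000

Per component, A: μ=2.99, E[X²]=11.2424; B: μ=6.2, E[X²]=44.64; C: μ=1.77778, E[X²]=8.09877.
E[X] = 0.4·2.99 + 0.2·6.2 + 0.4·1.77778 = 3.14711.
E[X²] = 0.4·11.2424 + 0.2·44.64 + 0.4·8.09877 = 16.6645.
Var(X) = E[X²] − (E[X])² = 16.6645 − 9.90431 = 6.76016.
SD(X) = √6.76016 = 2.60003.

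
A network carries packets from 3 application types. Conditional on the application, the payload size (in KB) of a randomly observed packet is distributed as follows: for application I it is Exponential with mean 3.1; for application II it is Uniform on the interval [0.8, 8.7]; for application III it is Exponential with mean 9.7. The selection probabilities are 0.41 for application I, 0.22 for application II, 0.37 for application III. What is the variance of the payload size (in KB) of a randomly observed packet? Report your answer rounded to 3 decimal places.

48.746

Per component, I: μ=3.1, E[X²]=19.22; II: μ=4.75, E[X²]=27.7633; III: μ=9.7, E[X²]=188.18.
E[X] = 0.41·3.1 + 0.22·4.75 + 0.37·9.7 = 5.905.
E[X²] = 0.41·19.22 + 0.22·27.7633 + 0.37·188.18 = 83.6147.
Var(X) = E[X²] − (E[X])² = 83.6147 − 34.869 = 48.7457.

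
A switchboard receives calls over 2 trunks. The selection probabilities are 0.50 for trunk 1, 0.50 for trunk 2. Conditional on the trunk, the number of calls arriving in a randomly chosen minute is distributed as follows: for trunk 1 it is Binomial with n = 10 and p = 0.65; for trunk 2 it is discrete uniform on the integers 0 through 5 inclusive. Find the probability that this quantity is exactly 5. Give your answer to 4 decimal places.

Conditional on each trunk, P(X = 5): 1: 0.15357; 2: 0.166667.
By total probability, P(X = 5) = 0.5·0.15357 + 0.5·0.166667 = 0.160119.

0.1601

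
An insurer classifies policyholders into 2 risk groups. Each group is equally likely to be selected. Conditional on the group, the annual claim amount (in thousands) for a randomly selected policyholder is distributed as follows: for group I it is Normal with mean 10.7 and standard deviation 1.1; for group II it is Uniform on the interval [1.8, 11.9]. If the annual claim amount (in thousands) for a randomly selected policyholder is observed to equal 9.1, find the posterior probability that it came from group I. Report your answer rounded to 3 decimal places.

Likelihoods f(9.1 | ·): I: 0.125921; II: 0.0990099.
Posterior ∝ prior × likelihood. Numerator for I: 0.5·0.125921 = 0.0629605.
Normalizing constant: 0.5·0.125921 + 0.5·0.0990099 = 0.112465.
P(I | observation) = 0.0629605 / 0.112465 = 0.559821.

0.560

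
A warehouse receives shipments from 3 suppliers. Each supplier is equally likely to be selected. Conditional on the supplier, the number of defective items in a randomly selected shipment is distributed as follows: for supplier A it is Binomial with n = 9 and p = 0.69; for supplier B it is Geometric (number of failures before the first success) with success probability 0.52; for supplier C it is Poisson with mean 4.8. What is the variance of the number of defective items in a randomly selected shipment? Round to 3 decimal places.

Per component, A: μ=6.21, E[X²]=40.4892; B: μ=0.923077, E[X²]=2.62722; C: μ=4.8, E[X²]=27.84.
E[X] = 0.333333·6.21 + 0.333333·0.923077 + 0.333333·4.8 = 3.97769.
E[X²] = 0.333333·40.4892 + 0.333333·2.62722 + 0.333333·27.84 = 23.6521.
Var(X) = E[X²] − (E[X])² = 23.6521 − 15.822 = 7.8301.

7.830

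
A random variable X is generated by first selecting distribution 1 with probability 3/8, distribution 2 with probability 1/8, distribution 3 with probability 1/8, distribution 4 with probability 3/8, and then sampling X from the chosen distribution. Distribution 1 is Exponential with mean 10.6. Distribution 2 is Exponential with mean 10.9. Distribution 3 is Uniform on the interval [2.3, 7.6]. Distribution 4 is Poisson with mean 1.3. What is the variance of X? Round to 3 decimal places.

Per component, 1: μ=10.6, E[X²]=224.72; 2: μ=10.9, E[X²]=237.62; 3: μ=4.95, E[X²]=26.8433; 4: μ=1.3, E[X²]=2.99.
E[X] = 0.375·10.6 + 0.125·10.9 + 0.125·4.95 + 0.375·1.3 = 6.44375.
E[X²] = 0.375·224.72 + 0.125·237.62 + 0.125·26.8433 + 0.375·2.99 = 118.449.
Var(X) = E[X²] − (E[X])² = 118.449 − 41.5219 = 76.9273.

76.927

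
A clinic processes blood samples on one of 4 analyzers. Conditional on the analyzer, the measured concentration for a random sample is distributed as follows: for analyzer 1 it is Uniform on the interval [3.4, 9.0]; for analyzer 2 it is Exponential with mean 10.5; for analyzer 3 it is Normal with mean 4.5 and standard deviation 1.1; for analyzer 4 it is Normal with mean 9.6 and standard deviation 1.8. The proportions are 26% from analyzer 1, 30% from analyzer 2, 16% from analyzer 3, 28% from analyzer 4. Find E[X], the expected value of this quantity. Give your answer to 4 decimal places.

8.1700

Component means — 1: 6.2; 2: 10.5; 3: 4.5; 4: 9.6.
E[X] = 0.26·6.2 + 0.3·10.5 + 0.16·4.5 + 0.28·9.6 = 8.17.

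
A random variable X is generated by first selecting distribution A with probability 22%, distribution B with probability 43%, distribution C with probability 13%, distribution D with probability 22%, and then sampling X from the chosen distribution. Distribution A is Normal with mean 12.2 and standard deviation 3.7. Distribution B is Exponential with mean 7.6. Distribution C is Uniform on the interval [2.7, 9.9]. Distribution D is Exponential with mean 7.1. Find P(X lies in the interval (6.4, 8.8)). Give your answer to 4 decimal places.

Conditional on each component, P(6.4 < X < 8.8): A: 0.120578; B: 0.116656; C: 0.333333; D: 0.11645.
By total probability, P(6.4 < X < 8.8) = 0.22·0.120578 + 0.43·0.116656 + 0.13·0.333333 + 0.22·0.11645 = 0.145641.

0.1456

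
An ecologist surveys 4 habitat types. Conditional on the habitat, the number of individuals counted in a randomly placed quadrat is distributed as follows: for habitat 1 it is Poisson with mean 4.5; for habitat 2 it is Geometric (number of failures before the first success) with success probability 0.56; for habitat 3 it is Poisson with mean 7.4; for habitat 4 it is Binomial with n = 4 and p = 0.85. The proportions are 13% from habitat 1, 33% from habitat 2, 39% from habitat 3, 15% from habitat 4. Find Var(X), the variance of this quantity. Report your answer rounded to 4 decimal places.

Per component, 1: μ=4.5, E[X²]=24.75; 2: μ=0.785714, E[X²]=2.02041; 3: μ=7.4, E[X²]=62.16; 4: μ=3.4, E[X²]=12.07.
E[X] = 0.13·4.5 + 0.33·0.785714 + 0.39·7.4 + 0.15·3.4 = 4.24029.
E[X²] = 0.13·24.75 + 0.33·2.02041 + 0.39·62.16 + 0.15·12.07 = 29.9371.
Var(X) = E[X²] − (E[X])² = 29.9371 − 17.98 = 11.9571.

11.9571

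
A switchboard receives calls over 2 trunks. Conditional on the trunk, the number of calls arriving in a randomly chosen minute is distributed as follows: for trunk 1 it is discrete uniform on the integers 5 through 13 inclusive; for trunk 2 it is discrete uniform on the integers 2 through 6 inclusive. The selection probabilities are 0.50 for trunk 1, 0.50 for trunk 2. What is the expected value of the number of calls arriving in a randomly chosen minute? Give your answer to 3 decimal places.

Component means — 1: 9; 2: 4.
E[X] = 0.5·9 + 0.5·4 = 6.5.

6.500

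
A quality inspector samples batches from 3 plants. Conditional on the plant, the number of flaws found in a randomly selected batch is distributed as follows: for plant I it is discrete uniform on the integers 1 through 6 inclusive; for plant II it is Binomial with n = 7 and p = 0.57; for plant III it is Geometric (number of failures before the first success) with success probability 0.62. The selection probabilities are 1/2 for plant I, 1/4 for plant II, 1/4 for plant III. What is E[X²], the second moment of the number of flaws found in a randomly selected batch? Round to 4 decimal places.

For each component E[X²] = Var + (mean)², giving I: 15.1667; II: 17.6358; III: 1.3642.
Overall E[X²] = 0.5·15.1667 + 0.25·17.6358 + 0.25·1.3642 = 12.3333.

12.3333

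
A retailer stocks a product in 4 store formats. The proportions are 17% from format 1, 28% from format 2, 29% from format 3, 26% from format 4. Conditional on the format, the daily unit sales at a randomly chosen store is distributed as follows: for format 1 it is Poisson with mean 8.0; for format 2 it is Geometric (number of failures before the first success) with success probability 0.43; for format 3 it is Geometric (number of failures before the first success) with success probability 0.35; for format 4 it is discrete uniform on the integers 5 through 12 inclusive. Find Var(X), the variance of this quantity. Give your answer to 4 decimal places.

16.2161

Per component, 1: μ=8, E[X²]=72; 2: μ=1.32558, E[X²]=4.83991; 3: μ=1.85714, E[X²]=8.7551; 4: μ=8.5, E[X²]=77.5.
E[X] = 0.17·8 + 0.28·1.32558 + 0.29·1.85714 + 0.26·8.5 = 4.47973.
E[X²] = 0.17·72 + 0.28·4.83991 + 0.29·8.7551 + 0.26·77.5 = 36.2842.
Var(X) = E[X²] − (E[X])² = 36.2842 − 20.068 = 16.2161.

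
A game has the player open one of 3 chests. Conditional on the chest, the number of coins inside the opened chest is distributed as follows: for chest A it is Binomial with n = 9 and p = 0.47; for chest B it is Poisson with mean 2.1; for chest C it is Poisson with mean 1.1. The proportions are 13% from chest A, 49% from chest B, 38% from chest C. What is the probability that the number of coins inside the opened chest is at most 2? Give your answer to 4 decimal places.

Conditional on each chest, P(X ≤ 2): A: 0.123053; B: 0.649631; C: 0.900416.
By total probability, P(X ≤ 2) = 0.13·0.123053 + 0.49·0.649631 + 0.38·0.900416 = 0.676474.

0.6765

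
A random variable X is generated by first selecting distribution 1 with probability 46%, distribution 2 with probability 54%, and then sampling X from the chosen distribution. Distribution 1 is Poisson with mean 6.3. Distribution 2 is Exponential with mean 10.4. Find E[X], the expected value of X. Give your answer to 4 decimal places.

8.5140

Component means — 1: 6.3; 2: 10.4.
E[X] = 0.46·6.3 + 0.54·10.4 = 8.514.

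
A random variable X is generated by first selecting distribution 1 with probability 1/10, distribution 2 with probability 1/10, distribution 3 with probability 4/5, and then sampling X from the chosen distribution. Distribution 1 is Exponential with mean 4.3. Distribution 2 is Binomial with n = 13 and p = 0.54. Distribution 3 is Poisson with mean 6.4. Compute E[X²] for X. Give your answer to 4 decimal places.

46.8370

For each component E[X²] = Var + (mean)², giving 1: 36.98; 2: 52.5096; 3: 47.36.
Overall E[X²] = 0.1·36.98 + 0.1·52.5096 + 0.8·47.36 = 46.837.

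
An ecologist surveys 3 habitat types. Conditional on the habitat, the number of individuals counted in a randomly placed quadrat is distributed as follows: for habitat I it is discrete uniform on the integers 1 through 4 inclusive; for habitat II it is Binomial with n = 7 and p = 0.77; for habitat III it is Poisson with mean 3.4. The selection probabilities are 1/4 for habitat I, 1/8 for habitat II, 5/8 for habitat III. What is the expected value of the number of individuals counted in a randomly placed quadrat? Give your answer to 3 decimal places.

Component means — I: 2.5; II: 5.39; III: 3.4.
E[X] = 0.25·2.5 + 0.125·5.39 + 0.625·3.4 = 3.42375.

3.424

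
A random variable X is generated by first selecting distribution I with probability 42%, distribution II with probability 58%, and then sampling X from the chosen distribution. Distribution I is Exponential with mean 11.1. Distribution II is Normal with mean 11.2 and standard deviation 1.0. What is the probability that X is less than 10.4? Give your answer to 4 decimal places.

Conditional on each component, P(X < 10.4): I: 0.608174; II: 0.211855.
By total probability, P(X < 10.4) = 0.42·0.608174 + 0.58·0.211855 = 0.378309.

0.3783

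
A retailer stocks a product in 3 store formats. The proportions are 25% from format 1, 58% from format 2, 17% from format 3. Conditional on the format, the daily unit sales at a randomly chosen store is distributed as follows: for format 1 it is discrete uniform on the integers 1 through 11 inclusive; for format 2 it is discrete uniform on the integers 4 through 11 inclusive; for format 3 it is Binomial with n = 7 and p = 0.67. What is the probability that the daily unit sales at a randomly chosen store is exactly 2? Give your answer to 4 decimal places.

Conditional on each format, P(X = 2): 1: 0.0909091; 2: 0; 3: 0.0368925.
By total probability, P(X = 2) = 0.25·0.0909091 + 0.58·0 + 0.17·0.0368925 = 0.028999.

0.0290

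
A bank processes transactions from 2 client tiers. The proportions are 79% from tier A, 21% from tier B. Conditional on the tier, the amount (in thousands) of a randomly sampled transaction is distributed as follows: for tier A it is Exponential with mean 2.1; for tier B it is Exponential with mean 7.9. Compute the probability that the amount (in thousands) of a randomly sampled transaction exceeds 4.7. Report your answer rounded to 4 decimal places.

0.2001

Conditional on each tier, P(X > 4.7): A: 0.106661; B: 0.551597.
By total probability, P(X > 4.7) = 0.79·0.106661 + 0.21·0.551597 = 0.200098.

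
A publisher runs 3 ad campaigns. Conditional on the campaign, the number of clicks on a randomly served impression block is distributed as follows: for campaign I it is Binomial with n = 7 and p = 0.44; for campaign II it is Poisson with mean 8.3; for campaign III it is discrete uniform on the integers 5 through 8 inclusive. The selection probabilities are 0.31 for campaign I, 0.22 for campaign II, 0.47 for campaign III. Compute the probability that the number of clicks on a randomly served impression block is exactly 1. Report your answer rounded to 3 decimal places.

Conditional on each campaign, P(X = 1): I: 0.0949902; II: 0.00206269; III: 0.
By total probability, P(X = 1) = 0.31·0.0949902 + 0.22·0.00206269 + 0.47·0 = 0.0299008.

0.030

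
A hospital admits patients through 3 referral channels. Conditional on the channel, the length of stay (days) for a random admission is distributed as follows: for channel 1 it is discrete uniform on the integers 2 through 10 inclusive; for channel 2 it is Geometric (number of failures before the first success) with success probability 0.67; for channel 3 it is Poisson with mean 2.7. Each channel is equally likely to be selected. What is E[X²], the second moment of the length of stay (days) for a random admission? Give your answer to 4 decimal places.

17.8781

For each component E[X²] = Var + (mean)², giving 1: 42.6667; 2: 0.977723; 3: 9.99.
Overall E[X²] = 0.333333·42.6667 + 0.333333·0.977723 + 0.333333·9.99 = 17.8781.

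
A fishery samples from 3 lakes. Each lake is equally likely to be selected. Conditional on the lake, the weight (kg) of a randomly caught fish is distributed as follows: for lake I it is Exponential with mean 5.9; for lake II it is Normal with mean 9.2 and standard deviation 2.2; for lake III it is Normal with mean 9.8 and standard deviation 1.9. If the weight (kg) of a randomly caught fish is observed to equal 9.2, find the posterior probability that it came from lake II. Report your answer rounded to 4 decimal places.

Likelihoods f(9.2 | ·): I: 0.0356404; II: 0.181337; III: 0.199757.
Posterior ∝ prior × likelihood. Numerator for II: 0.333333·0.181337 = 0.0604458.
Normalizing constant: 0.333333·0.0356404 + 0.333333·0.181337 + 0.333333·0.199757 = 0.138912.
P(II | observation) = 0.0604458 / 0.138912 = 0.435139.

0.4351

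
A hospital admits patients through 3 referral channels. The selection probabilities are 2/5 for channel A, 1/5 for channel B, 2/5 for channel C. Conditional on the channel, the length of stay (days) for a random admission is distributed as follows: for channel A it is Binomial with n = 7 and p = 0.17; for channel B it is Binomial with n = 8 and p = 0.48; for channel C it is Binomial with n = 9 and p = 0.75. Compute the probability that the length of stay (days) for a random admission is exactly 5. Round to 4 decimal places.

Conditional on each channel, P(X = 5): A: 0.00205409; B: 0.200634; C: 0.116798.
By total probability, P(X = 5) = 0.4·0.00205409 + 0.2·0.200634 + 0.4·0.116798 = 0.0876678.

0.0877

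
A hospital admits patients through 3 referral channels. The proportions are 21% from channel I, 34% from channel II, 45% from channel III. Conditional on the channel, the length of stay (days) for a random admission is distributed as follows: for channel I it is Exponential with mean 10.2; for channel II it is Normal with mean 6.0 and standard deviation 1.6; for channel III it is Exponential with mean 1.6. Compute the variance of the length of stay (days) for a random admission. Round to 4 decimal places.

35.0816

Per component, I: μ=10.2, E[X²]=208.08; II: μ=6, E[X²]=38.56; III: μ=1.6, E[X²]=5.12.
E[X] = 0.21·10.2 + 0.34·6 + 0.45·1.6 = 4.902.
E[X²] = 0.21·208.08 + 0.34·38.56 + 0.45·5.12 = 59.1112.
Var(X) = E[X²] − (E[X])² = 59.1112 − 24.0296 = 35.0816.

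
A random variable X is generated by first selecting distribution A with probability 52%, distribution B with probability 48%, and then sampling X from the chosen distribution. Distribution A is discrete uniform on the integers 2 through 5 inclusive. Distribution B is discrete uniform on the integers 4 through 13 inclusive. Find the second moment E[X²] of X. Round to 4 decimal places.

For each component E[X²] = Var + (mean)², giving A: 13.5; B: 80.5.
Overall E[X²] = 0.52·13.5 + 0.48·80.5 = 45.66.

45.6600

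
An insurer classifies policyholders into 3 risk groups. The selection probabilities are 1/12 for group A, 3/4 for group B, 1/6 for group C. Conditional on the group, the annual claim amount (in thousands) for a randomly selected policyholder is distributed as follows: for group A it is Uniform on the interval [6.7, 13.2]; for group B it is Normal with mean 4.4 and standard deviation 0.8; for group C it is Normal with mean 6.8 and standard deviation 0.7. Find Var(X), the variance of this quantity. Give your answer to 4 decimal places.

Per component, A: μ=9.95, E[X²]=102.523; B: μ=4.4, E[X²]=20; C: μ=6.8, E[X²]=46.73.
E[X] = 0.0833333·9.95 + 0.75·4.4 + 0.166667·6.8 = 5.2625.
E[X²] = 0.0833333·102.523 + 0.75·20 + 0.166667·46.73 = 31.3319.
Var(X) = E[X²] − (E[X])² = 31.3319 − 27.6939 = 3.63804.

3.6380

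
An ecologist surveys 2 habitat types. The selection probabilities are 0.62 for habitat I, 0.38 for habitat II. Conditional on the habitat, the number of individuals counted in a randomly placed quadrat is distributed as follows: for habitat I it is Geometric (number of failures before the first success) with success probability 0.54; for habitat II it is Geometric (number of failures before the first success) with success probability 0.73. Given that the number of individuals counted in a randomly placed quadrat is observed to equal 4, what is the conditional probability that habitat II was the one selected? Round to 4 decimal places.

0.0895

Likelihoods P(X=4 | ·): I: 0.0241783; II: 0.00387952.
Posterior ∝ prior × likelihood. Numerator for II: 0.38·0.00387952 = 0.00147422.
Normalizing constant: 0.62·0.0241783 + 0.38·0.00387952 = 0.0164647.
P(II | observation) = 0.00147422 / 0.0164647 = 0.0895378.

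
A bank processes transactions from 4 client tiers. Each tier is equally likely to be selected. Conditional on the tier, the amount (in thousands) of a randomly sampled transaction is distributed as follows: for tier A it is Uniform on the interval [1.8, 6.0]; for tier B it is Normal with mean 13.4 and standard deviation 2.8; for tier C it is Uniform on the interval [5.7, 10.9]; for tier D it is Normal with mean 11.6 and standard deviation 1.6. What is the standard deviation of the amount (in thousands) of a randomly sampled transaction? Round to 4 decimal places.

4.0738

Per component, A: μ=3.9, E[X²]=16.68; B: μ=13.4, E[X²]=187.4; C: μ=8.3, E[X²]=71.1433; D: μ=11.6, E[X²]=137.12.
E[X] = 0.25·3.9 + 0.25·13.4 + 0.25·8.3 + 0.25·11.6 = 9.3.
E[X²] = 0.25·16.68 + 0.25·187.4 + 0.25·71.1433 + 0.25·137.12 = 103.086.
Var(X) = E[X²] − (E[X])² = 103.086 − 86.49 = 16.5958.
SD(X) = √16.5958 = 4.0738.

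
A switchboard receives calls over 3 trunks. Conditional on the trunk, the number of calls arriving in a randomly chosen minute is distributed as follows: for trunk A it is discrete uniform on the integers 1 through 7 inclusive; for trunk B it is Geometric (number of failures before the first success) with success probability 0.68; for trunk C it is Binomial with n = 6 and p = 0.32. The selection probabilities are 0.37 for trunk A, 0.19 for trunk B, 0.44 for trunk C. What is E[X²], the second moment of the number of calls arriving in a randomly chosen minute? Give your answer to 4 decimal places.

9.7700

For each component E[X²] = Var + (mean)², giving A: 20; B: 0.913495; C: 4.992.
Overall E[X²] = 0.37·20 + 0.19·0.913495 + 0.44·4.992 = 9.77004.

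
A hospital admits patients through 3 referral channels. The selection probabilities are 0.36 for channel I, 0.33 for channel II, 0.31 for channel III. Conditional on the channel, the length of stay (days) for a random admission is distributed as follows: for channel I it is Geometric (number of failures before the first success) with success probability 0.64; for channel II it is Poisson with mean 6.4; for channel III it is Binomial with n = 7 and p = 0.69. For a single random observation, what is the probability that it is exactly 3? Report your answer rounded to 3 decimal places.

0.068

Conditional on each channel, P(X = 3): I: 0.0298598; II: 0.0725945; III: 0.106185.
By total probability, P(X = 3) = 0.36·0.0298598 + 0.33·0.0725945 + 0.31·0.106185 = 0.067623.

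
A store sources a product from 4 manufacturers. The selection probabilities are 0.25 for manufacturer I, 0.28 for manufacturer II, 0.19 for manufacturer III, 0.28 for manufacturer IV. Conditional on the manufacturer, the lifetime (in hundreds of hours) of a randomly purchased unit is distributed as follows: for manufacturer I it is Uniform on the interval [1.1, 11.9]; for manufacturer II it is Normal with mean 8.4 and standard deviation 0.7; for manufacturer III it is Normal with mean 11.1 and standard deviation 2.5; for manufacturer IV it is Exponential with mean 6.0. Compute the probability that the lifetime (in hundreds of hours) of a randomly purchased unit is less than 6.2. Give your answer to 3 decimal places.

0.303

Conditional on each manufacturer, P(X < 6.2): I: 0.472222; II: 0.000836537; III: 0.0249979; IV: 0.644181.
By total probability, P(X < 6.2) = 0.25·0.472222 + 0.28·0.000836537 + 0.19·0.0249979 + 0.28·0.644181 = 0.30341.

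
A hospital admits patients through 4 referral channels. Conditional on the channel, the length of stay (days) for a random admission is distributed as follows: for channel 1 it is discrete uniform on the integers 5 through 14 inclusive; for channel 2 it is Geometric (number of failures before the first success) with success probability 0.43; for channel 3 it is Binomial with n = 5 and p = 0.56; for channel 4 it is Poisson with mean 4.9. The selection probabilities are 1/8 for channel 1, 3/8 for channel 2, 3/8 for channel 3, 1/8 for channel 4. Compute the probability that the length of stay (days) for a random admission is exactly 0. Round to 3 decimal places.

0.168

Conditional on each channel, P(X = 0): 1: 0; 2: 0.43; 3: 0.0164916; 4: 0.00744658.
By total probability, P(X = 0) = 0.125·0 + 0.375·0.43 + 0.375·0.0164916 + 0.125·0.00744658 = 0.168365.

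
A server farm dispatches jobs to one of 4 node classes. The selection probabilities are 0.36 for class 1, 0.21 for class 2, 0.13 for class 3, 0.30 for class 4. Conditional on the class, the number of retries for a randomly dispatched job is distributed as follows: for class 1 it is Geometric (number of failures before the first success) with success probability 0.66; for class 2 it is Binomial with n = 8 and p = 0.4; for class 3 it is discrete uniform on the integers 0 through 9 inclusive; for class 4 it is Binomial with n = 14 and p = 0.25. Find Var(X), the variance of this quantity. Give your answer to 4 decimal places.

Per component, 1: μ=0.515152, E[X²]=1.04591; 2: μ=3.2, E[X²]=12.16; 3: μ=4.5, E[X²]=28.5; 4: μ=3.5, E[X²]=14.875.
E[X] = 0.36·0.515152 + 0.21·3.2 + 0.13·4.5 + 0.3·3.5 = 2.49245.
E[X²] = 0.36·1.04591 + 0.21·12.16 + 0.13·28.5 + 0.3·14.875 = 11.0976.
Var(X) = E[X²] − (E[X])² = 11.0976 − 6.21233 = 4.8853.

4.8853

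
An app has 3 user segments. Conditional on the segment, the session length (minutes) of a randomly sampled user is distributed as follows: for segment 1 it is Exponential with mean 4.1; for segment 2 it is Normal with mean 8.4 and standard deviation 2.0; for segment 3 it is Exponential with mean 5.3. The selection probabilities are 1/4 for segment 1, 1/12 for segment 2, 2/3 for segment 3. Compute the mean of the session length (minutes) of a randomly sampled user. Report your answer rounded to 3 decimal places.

5.258

Component means — 1: 4.1; 2: 8.4; 3: 5.3.
E[X] = 0.25·4.1 + 0.0833333·8.4 + 0.666667·5.3 = 5.25833.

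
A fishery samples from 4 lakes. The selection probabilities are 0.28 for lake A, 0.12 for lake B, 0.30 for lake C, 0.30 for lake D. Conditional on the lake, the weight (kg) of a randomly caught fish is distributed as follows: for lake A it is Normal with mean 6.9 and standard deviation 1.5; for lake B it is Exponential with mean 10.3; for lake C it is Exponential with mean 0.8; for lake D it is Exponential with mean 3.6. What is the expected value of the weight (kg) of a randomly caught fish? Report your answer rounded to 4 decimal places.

Component means — A: 6.9; B: 10.3; C: 0.8; D: 3.6.
E[X] = 0.28·6.9 + 0.12·10.3 + 0.3·0.8 + 0.3·3.6 = 4.488.

4.4880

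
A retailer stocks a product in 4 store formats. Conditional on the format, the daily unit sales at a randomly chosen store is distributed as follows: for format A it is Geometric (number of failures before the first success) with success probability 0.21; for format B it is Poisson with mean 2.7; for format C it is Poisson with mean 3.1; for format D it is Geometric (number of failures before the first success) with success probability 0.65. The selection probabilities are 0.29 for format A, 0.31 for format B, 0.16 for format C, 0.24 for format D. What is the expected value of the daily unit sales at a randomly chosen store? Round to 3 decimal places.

Component means — A: 3.7619; B: 2.7; C: 3.1; D: 0.538462.
E[X] = 0.29·3.7619 + 0.31·2.7 + 0.16·3.1 + 0.24·0.538462 = 2.55318.

2.553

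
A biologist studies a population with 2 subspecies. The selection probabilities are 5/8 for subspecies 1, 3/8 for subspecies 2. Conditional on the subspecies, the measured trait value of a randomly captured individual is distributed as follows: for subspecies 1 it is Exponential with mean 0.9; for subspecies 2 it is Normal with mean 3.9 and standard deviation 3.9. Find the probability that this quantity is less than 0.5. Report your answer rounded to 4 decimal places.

0.3383

Conditional on each subspecies, P(X < 0.5): 1: 0.426247; 2: 0.19166.
By total probability, P(X < 0.5) = 0.625·0.426247 + 0.375·0.19166 = 0.338277.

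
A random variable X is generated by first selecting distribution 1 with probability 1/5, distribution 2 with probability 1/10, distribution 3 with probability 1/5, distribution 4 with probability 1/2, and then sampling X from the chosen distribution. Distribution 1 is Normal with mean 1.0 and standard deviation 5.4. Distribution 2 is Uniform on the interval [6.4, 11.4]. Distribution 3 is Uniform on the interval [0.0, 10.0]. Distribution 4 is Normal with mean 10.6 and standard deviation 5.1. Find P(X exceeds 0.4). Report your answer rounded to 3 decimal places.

0.889

Conditional on each component, P(X > 0.4): 1: 0.544236; 2: 1; 3: 0.96; 4: 0.97725.
By total probability, P(X > 0.4) = 0.2·0.544236 + 0.1·1 + 0.2·0.96 + 0.5·0.97725 = 0.889472.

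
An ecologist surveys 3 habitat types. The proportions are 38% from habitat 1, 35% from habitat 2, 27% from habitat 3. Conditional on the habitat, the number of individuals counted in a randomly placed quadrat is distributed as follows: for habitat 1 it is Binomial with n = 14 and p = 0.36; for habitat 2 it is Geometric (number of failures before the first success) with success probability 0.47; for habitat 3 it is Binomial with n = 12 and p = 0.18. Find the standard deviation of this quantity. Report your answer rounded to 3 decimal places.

2.352

Per component, 1: μ=5.04, E[X²]=28.6272; 2: μ=1.12766, E[X²]=3.67089; 3: μ=2.16, E[X²]=6.4368.
E[X] = 0.38·5.04 + 0.35·1.12766 + 0.27·2.16 = 2.89308.
E[X²] = 0.38·28.6272 + 0.35·3.67089 + 0.27·6.4368 = 13.9011.
Var(X) = E[X²] − (E[X])² = 13.9011 − 8.36992 = 5.53117.
SD(X) = √5.53117 = 2.35184.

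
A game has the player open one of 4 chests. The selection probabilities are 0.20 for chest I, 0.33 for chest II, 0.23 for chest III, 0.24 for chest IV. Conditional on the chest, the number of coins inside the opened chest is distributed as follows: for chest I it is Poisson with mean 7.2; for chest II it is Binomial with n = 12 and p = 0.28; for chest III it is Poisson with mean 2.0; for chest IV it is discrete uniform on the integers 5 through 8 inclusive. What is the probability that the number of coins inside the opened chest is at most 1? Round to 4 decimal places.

0.1309

Conditional on each chest, P(X ≤ 1): I: 0.006122; II: 0.109981; III: 0.406006; IV: 0.
By total probability, P(X ≤ 1) = 0.2·0.006122 + 0.33·0.109981 + 0.23·0.406006 + 0.24·0 = 0.130899.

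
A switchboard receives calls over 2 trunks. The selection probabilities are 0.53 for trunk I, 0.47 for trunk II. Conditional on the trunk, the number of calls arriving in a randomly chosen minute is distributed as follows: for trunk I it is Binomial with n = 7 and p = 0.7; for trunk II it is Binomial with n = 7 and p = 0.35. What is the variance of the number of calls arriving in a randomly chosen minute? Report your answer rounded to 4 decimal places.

Per component, I: μ=4.9, E[X²]=25.48; II: μ=2.45, E[X²]=7.595.
E[X] = 0.53·4.9 + 0.47·2.45 = 3.7485.
E[X²] = 0.53·25.48 + 0.47·7.595 = 17.074.
Var(X) = E[X²] − (E[X])² = 17.074 − 14.0513 = 3.0228.

3.0228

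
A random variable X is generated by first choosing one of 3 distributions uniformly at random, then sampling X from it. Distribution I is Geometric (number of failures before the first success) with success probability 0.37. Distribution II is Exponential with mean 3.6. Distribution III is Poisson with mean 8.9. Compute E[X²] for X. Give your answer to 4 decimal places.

40.5104

For each component E[X²] = Var + (mean)², giving I: 7.5011; II: 25.92; III: 88.11.
Overall E[X²] = 0.333333·7.5011 + 0.333333·25.92 + 0.333333·88.11 = 40.5104.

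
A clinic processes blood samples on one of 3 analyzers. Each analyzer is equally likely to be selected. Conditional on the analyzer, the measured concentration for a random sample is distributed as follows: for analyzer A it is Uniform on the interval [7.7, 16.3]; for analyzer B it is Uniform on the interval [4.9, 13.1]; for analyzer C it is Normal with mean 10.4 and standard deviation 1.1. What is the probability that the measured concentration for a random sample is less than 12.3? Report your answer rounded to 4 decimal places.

0.7984

Conditional on each analyzer, P(X < 12.3): A: 0.534884; B: 0.902439; C: 0.957941.
By total probability, P(X < 12.3) = 0.333333·0.534884 + 0.333333·0.902439 + 0.333333·0.957941 = 0.798421.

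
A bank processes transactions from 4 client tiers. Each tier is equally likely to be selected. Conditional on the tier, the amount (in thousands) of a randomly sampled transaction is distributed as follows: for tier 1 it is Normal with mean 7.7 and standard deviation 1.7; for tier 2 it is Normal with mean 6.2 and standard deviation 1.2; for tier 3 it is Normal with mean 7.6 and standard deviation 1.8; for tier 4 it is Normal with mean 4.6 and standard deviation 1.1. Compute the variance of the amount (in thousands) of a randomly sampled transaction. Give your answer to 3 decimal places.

3.782

Per component, 1: μ=7.7, E[X²]=62.18; 2: μ=6.2, E[X²]=39.88; 3: μ=7.6, E[X²]=61; 4: μ=4.6, E[X²]=22.37.
E[X] = 0.25·7.7 + 0.25·6.2 + 0.25·7.6 + 0.25·4.6 = 6.525.
E[X²] = 0.25·62.18 + 0.25·39.88 + 0.25·61 + 0.25·22.37 = 46.3575.
Var(X) = E[X²] − (E[X])² = 46.3575 − 42.5756 = 3.78187.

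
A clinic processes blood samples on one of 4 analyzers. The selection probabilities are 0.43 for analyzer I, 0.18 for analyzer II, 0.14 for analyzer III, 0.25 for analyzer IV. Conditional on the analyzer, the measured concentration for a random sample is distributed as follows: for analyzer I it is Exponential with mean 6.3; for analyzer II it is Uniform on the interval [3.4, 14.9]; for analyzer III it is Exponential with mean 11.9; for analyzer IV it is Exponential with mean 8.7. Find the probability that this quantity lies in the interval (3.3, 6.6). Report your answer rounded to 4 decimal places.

0.2336

Conditional on each analyzer, P(3.3 < X < 6.6): I: 0.241488; II: 0.278261; III: 0.183529; IV: 0.216021.
By total probability, P(3.3 < X < 6.6) = 0.43·0.241488 + 0.18·0.278261 + 0.14·0.183529 + 0.25·0.216021 = 0.233626.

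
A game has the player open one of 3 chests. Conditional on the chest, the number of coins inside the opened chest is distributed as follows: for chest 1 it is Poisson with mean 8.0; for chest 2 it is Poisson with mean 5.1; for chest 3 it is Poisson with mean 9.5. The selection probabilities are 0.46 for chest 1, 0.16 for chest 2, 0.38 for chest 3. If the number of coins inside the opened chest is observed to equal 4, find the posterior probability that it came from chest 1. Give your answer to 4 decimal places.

Likelihoods P(X=4 | ·): 1: 0.0572523; 2: 0.171857; 3: 0.025403.
Posterior ∝ prior × likelihood. Numerator for 1: 0.46·0.0572523 = 0.0263361.
Normalizing constant: 0.46·0.0572523 + 0.16·0.171857 + 0.38·0.025403 = 0.0634863.
P(1 | observation) = 0.0263361 / 0.0634863 = 0.41483.

0.4148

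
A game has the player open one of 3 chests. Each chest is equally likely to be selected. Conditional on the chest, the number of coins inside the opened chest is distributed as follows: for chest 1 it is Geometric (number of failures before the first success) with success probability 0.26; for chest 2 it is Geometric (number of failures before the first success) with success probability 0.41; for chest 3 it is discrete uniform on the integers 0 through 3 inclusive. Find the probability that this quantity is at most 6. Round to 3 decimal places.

0.951

Conditional on each chest, P(X ≤ 6): 1: 0.878487; 2: 0.975113; 3: 1.
By total probability, P(X ≤ 6) = 0.333333·0.878487 + 0.333333·0.975113 + 0.333333·1 = 0.9512.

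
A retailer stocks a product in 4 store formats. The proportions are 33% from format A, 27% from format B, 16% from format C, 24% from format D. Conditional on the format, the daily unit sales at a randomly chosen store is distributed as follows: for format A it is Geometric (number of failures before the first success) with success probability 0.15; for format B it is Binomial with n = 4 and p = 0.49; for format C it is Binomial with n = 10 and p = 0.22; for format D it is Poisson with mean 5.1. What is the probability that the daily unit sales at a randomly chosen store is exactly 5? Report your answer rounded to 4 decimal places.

Conditional on each format, P(X = 5): A: 0.0665558; B: 0; C: 0.0374962; D: 0.175294.
By total probability, P(X = 5) = 0.33·0.0665558 + 0.27·0 + 0.16·0.0374962 + 0.24·0.175294 = 0.0700334.

0.0700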